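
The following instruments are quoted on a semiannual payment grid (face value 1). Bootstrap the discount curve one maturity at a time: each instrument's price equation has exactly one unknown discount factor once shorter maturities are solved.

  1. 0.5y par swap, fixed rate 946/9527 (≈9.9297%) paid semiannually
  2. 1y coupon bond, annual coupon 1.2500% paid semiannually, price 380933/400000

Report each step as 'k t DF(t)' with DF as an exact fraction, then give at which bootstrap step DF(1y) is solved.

1 1/2 9527/10000
2 1 1881/2000
DF(1y) is solved at step 2

step 1 [0.5y] swap r/2=473/9527: DF=(1 − 473/9527·(0))/(1+473/9527) = 9527/10000 ≈ 0.952700
step 2 [1y] bond c/2=1/160: DF=(380933/400000 − 1/160·(0.952700))/(1+1/160) = 1881/2000 ≈ 0.940500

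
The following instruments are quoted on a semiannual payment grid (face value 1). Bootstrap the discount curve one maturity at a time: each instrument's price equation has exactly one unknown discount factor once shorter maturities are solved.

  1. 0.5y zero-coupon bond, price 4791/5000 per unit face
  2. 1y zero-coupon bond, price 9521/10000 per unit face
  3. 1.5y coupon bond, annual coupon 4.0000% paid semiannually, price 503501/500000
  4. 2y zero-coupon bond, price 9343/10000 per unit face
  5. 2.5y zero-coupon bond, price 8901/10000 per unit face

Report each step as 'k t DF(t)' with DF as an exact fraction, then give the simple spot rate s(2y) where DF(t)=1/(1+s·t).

step 1 [0.5y] zero: DF = P = 4791/5000 ≈ 0.958200
step 2 [1y] zero: DF = P = 9521/10000 ≈ 0.952100
step 3 [1.5y] bond c/2=1/50: DF=(503501/500000 − 1/50·(0.958200+0.952100))/(1+1/50) = 4749/5000 ≈ 0.949800
step 4 [2y] zero: DF = P = 9343/10000 ≈ 0.934300
step 5 [2.5y] zero: DF = P = 8901/10000 ≈ 0.890100

1 1/2 4791/5000
2 1 9521/10000
3 3/2 4749/5000
4 2 9343/10000
5 5/2 8901/10000
s(2y) = (1/(9343/10000) − 1)/(2) = 657/18686 ≈ 3.5160%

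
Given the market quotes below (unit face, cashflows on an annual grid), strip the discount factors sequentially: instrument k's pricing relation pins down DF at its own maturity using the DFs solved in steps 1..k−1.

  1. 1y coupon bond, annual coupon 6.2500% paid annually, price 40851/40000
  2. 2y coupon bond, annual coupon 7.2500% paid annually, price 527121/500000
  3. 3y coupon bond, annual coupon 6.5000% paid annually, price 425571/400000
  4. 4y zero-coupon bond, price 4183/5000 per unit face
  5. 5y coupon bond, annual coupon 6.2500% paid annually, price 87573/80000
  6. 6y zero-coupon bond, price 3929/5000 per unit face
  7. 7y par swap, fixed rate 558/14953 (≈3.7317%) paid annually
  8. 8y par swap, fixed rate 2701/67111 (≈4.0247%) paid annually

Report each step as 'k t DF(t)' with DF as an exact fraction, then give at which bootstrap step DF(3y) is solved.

1 1 2403/2500
2 2 459/500
3 3 8843/10000
4 4 4183/5000
5 5 1637/2000
6 6 3929/5000
7 7 971/1250
8 8 7299/10000
DF(3y) is solved at step 3

step 1 [1y] bond c/1=1/16: DF=(40851/40000 − 1/16·(0))/(1+1/16) = 2403/2500 ≈ 0.961200
step 2 [2y] bond c/1=29/400: DF=(527121/500000 − 29/400·(0.961200))/(1+29/400) = 459/500 ≈ 0.918000
step 3 [3y] bond c/1=13/200: DF=(425571/400000 − 13/200·(0.961200+0.918000))/(1+13/200) = 8843/10000 ≈ 0.884300
step 4 [4y] zero: DF = P = 4183/5000 ≈ 0.836600
step 5 [5y] bond c/1=1/16: DF=(87573/80000 − 1/16·(0.961200+0.918000+0.884300+0.836600))/(1+1/16) = 1637/2000 ≈ 0.818500
step 6 [6y] zero: DF = P = 3929/5000 ≈ 0.785800
step 7 [7y] swap r/1=558/14953: DF=(1 − 558/14953·(0.961200+0.918000+0.884300+0.836600+0.818500+0.785800))/(1+558/14953) = 971/1250 ≈ 0.776800
step 8 [8y] swap r/1=2701/67111: DF=(1 − 2701/67111·(0.961200+0.918000+0.884300+0.836600+0.818500+0.785800+0.776800))/(1+2701/67111) = 7299/10000 ≈ 0.729900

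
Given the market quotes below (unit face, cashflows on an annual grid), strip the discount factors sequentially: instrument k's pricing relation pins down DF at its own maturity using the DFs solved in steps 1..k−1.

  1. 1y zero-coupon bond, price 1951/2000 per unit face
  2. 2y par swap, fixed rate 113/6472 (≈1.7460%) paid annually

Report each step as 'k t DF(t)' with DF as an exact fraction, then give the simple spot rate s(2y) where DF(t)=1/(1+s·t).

step 1 [1y] zero: DF = P = 1951/2000 ≈ 0.975500
step 2 [2y] swap r/1=113/6472: DF=(1 − 113/6472·(0.975500))/(1+113/6472) = 9661/10000 ≈ 0.966100

1 1 1951/2000
2 2 9661/10000
s(2y) = (1/(9661/10000) − 1)/(2) = 339/19322 ≈ 1.7545%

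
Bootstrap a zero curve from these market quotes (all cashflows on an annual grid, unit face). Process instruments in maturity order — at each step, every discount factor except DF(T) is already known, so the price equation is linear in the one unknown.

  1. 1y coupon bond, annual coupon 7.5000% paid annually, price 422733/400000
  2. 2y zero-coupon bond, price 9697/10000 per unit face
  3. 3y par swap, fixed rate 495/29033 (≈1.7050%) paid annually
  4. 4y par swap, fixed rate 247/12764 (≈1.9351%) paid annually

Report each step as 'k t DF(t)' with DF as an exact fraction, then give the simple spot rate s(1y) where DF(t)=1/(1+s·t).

step 1 [1y] bond c/1=3/40: DF=(422733/400000 − 3/40·(0))/(1+3/40) = 9831/10000 ≈ 0.983100
step 2 [2y] zero: DF = P = 9697/10000 ≈ 0.969700
step 3 [3y] swap r/1=495/29033: DF=(1 − 495/29033·(0.983100+0.969700))/(1+495/29033) = 1901/2000 ≈ 0.950500
step 4 [4y] swap r/1=247/12764: DF=(1 − 247/12764·(0.983100+0.969700+0.950500))/(1+247/12764) = 9259/10000 ≈ 0.925900

1 1 9831/10000
2 2 9697/10000
3 3 1901/2000
4 4 9259/10000
s(1y) = (1/(9831/10000) − 1)/(1) = 169/9831 ≈ 1.7191%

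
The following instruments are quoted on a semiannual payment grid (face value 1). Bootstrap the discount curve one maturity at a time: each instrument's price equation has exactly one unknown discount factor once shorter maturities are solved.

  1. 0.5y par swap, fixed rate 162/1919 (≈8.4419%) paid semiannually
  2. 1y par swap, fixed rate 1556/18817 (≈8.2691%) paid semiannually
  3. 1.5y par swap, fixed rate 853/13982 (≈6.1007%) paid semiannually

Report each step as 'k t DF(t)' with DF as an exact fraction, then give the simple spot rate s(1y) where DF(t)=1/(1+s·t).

1 1/2 1919/2000
2 1 4611/5000
3 3/2 9147/10000
s(1y) = (1/(4611/5000) − 1)/(1) = 389/4611 ≈ 8.4363%

step 1 [0.5y] swap r/2=81/1919: DF=(1 − 81/1919·(0))/(1+81/1919) = 1919/2000 ≈ 0.959500
step 2 [1y] swap r/2=778/18817: DF=(1 − 778/18817·(0.959500))/(1+778/18817) = 4611/5000 ≈ 0.922200
step 3 [1.5y] swap r/2=853/27964: DF=(1 − 853/27964·(0.959500+0.922200))/(1+853/27964) = 9147/10000 ≈ 0.914700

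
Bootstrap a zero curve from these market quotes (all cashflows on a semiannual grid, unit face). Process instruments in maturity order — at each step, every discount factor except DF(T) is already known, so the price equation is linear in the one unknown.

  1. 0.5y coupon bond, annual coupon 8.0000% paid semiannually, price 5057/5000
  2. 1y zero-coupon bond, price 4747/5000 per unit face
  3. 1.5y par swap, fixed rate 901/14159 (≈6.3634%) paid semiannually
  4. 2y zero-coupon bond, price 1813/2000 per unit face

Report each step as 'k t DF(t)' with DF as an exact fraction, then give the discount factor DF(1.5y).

step 1 [0.5y] bond c/2=1/25: DF=(5057/5000 − 1/25·(0))/(1+1/25) = 389/400 ≈ 0.972500
step 2 [1y] zero: DF = P = 4747/5000 ≈ 0.949400
step 3 [1.5y] swap r/2=901/28318: DF=(1 − 901/28318·(0.972500+0.949400))/(1+901/28318) = 9099/10000 ≈ 0.909900
step 4 [2y] zero: DF = P = 1813/2000 ≈ 0.906500

1 1/2 389/400
2 1 4747/5000
3 3/2 9099/10000
4 2 1813/2000
DF(1.5y) = 9099/10000 ≈ 0.909900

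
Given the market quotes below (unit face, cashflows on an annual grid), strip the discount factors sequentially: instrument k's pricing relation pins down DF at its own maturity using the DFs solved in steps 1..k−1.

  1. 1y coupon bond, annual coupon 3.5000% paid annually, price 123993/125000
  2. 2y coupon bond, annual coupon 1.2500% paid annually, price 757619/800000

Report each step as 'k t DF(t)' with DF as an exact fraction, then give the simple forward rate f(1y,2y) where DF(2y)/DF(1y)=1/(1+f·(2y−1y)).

1 1 599/625
2 2 1847/2000
f(1y,2y) = ((599/625)/(1847/2000) − 1)/(1) = 349/9235 ≈ 3.7791%

step 1 [1y] bond c/1=7/200: DF=(123993/125000 − 7/200·(0))/(1+7/200) = 599/625 ≈ 0.958400
step 2 [2y] bond c/1=1/80: DF=(757619/800000 − 1/80·(0.958400))/(1+1/80) = 1847/2000 ≈ 0.923500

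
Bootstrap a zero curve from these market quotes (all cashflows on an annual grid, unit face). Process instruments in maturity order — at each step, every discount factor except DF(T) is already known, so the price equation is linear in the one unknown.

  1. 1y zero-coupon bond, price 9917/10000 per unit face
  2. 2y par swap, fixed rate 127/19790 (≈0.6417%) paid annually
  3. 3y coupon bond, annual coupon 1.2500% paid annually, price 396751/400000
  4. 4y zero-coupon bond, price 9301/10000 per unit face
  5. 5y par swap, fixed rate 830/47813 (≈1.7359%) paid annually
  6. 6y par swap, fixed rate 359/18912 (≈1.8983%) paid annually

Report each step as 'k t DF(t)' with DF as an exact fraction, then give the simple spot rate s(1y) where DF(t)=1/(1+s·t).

1 1 9917/10000
2 2 9873/10000
3 3 597/625
4 4 9301/10000
5 5 917/1000
6 6 8923/10000
s(1y) = (1/(9917/10000) − 1)/(1) = 83/9917 ≈ 0.8369%

step 1 [1y] zero: DF = P = 9917/10000 ≈ 0.991700
step 2 [2y] swap r/1=127/19790: DF=(1 − 127/19790·(0.991700))/(1+127/19790) = 9873/10000 ≈ 0.987300
step 3 [3y] bond c/1=1/80: DF=(396751/400000 − 1/80·(0.991700+0.987300))/(1+1/80) = 597/625 ≈ 0.955200
step 4 [4y] zero: DF = P = 9301/10000 ≈ 0.930100
step 5 [5y] swap r/1=830/47813: DF=(1 − 830/47813·(0.991700+0.987300+0.955200+0.930100))/(1+830/47813) = 917/1000 ≈ 0.917000
step 6 [6y] swap r/1=359/18912: DF=(1 − 359/18912·(0.991700+0.987300+0.955200+0.930100+0.917000))/(1+359/18912) = 8923/10000 ≈ 0.892300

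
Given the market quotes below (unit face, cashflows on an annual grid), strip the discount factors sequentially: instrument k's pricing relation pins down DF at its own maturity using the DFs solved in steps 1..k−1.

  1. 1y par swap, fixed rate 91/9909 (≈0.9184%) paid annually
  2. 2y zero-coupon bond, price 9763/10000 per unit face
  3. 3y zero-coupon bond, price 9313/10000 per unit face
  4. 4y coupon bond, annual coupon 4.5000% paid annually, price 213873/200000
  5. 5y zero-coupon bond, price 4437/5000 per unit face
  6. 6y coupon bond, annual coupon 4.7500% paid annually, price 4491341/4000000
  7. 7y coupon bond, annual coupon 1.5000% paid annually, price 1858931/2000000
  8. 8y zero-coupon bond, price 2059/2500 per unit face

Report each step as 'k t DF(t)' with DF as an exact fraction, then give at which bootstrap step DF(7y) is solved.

step 1 [1y] swap r/1=91/9909: DF=(1 − 91/9909·(0))/(1+91/9909) = 9909/10000 ≈ 0.990900
step 2 [2y] zero: DF = P = 9763/10000 ≈ 0.976300
step 3 [3y] zero: DF = P = 9313/10000 ≈ 0.931300
step 4 [4y] bond c/1=9/200: DF=(213873/200000 − 9/200·(0.990900+0.976300+0.931300))/(1+9/200) = 1797/2000 ≈ 0.898500
step 5 [5y] zero: DF = P = 4437/5000 ≈ 0.887400
step 6 [6y] bond c/1=19/400: DF=(4491341/4000000 − 19/400·(0.990900+0.976300+0.931300+0.898500+0.887400))/(1+19/400) = 1719/2000 ≈ 0.859500
step 7 [7y] bond c/1=3/200: DF=(1858931/2000000 − 3/200·(0.990900+0.976300+0.931300+0.898500+0.887400+0.859500))/(1+3/200) = 4169/5000 ≈ 0.833800
step 8 [8y] zero: DF = P = 2059/2500 ≈ 0.823600

1 1 9909/10000
2 2 9763/10000
3 3 9313/10000
4 4 1797/2000
5 5 4437/5000
6 6 1719/2000
7 7 4169/5000
8 8 2059/2500
DF(7y) is solved at step 7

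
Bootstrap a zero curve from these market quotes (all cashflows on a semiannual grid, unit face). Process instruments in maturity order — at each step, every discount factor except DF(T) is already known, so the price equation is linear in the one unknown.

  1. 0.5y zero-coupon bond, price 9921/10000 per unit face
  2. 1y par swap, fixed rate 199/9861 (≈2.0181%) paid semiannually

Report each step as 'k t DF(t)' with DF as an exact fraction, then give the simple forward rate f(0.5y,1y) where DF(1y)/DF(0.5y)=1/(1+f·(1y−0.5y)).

1 1/2 9921/10000
2 1 9801/10000
f(0.5y,1y) = ((9921/10000)/(9801/10000) − 1)/(1/2) = 80/3267 ≈ 2.4487%

step 1 [0.5y] zero: DF = P = 9921/10000 ≈ 0.992100
step 2 [1y] swap r/2=199/19722: DF=(1 − 199/19722·(0.992100))/(1+199/19722) = 9801/10000 ≈ 0.980100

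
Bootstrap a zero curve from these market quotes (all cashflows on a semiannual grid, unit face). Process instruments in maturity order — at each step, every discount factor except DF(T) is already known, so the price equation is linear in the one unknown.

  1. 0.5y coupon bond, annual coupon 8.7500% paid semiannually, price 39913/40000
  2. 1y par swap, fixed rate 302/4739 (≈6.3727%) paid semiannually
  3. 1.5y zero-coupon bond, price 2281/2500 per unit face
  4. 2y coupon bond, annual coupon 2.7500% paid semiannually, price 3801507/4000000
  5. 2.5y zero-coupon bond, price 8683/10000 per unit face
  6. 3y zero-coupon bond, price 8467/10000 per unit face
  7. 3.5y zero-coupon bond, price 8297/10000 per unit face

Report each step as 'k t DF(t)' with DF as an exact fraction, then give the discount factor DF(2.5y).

step 1 [0.5y] bond c/2=7/160: DF=(39913/40000 − 7/160·(0))/(1+7/160) = 239/250 ≈ 0.956000
step 2 [1y] swap r/2=151/4739: DF=(1 − 151/4739·(0.956000))/(1+151/4739) = 2349/2500 ≈ 0.939600
step 3 [1.5y] zero: DF = P = 2281/2500 ≈ 0.912400
step 4 [2y] bond c/2=11/800: DF=(3801507/4000000 − 11/800·(0.956000+0.939600+0.912400))/(1+11/800) = 4497/5000 ≈ 0.899400
step 5 [2.5y] zero: DF = P = 8683/10000 ≈ 0.868300
step 6 [3y] zero: DF = P = 8467/10000 ≈ 0.846700
step 7 [3.5y] zero: DF = P = 8297/10000 ≈ 0.829700

1 1/2 239/250
2 1 2349/2500
3 3/2 2281/2500
4 2 4497/5000
5 5/2 8683/10000
6 3 8467/10000
7 7/2 8297/10000
DF(2.5y) = 8683/10000 ≈ 0.868300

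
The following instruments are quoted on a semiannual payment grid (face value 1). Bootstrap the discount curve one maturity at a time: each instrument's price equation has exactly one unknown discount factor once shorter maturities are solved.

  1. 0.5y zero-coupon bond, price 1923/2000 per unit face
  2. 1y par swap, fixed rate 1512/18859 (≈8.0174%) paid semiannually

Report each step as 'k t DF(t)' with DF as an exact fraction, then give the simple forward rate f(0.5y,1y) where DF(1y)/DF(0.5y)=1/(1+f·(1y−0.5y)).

1 1/2 1923/2000
2 1 2311/2500
f(0.5y,1y) = ((1923/2000)/(2311/2500) − 1)/(1/2) = 371/4622 ≈ 8.0268%

step 1 [0.5y] zero: DF = P = 1923/2000 ≈ 0.961500
step 2 [1y] swap r/2=756/18859: DF=(1 − 756/18859·(0.961500))/(1+756/18859) = 2311/2500 ≈ 0.924400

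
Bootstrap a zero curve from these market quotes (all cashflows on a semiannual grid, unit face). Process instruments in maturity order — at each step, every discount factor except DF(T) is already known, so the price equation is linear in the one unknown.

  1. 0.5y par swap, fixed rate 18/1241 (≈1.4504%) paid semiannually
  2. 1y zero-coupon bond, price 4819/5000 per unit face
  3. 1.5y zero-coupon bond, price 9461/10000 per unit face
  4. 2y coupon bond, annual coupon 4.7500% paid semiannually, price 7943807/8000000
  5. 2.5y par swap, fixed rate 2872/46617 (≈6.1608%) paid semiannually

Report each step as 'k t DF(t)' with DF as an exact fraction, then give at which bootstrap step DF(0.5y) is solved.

1 1/2 1241/1250
2 1 4819/5000
3 3/2 9461/10000
4 2 4513/5000
5 5/2 2141/2500
DF(0.5y) is solved at step 1

step 1 [0.5y] swap r/2=9/1241: DF=(1 − 9/1241·(0))/(1+9/1241) = 1241/1250 ≈ 0.992800
step 2 [1y] zero: DF = P = 4819/5000 ≈ 0.963800
step 3 [1.5y] zero: DF = P = 9461/10000 ≈ 0.946100
step 4 [2y] bond c/2=19/800: DF=(7943807/8000000 − 19/800·(0.992800+0.963800+0.946100))/(1+19/800) = 4513/5000 ≈ 0.902600
step 5 [2.5y] swap r/2=1436/46617: DF=(1 − 1436/46617·(0.992800+0.963800+0.946100+0.902600))/(1+1436/46617) = 2141/2500 ≈ 0.856400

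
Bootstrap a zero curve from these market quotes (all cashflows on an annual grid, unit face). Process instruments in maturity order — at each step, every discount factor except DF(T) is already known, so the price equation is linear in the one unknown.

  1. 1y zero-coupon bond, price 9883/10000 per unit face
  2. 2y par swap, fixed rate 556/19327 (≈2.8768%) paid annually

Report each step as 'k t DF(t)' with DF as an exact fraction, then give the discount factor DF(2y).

step 1 [1y] zero: DF = P = 9883/10000 ≈ 0.988300
step 2 [2y] swap r/1=556/19327: DF=(1 − 556/19327·(0.988300))/(1+556/19327) = 2361/2500 ≈ 0.944400

1 1 9883/10000
2 2 2361/2500
DF(2y) = 2361/2500 ≈ 0.944400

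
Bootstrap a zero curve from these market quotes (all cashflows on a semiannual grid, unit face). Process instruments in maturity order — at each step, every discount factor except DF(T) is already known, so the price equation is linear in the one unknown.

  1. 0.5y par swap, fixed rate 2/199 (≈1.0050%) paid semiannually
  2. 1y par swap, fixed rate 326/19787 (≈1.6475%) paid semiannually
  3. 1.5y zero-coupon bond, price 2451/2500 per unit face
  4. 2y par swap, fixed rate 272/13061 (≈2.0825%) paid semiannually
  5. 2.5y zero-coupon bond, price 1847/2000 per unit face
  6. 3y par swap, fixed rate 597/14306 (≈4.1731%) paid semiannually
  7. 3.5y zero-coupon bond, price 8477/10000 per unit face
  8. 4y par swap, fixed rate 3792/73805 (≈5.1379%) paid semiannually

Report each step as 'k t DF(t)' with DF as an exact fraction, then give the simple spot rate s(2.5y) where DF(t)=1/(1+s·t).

step 1 [0.5y] swap r/2=1/199: DF=(1 − 1/199·(0))/(1+1/199) = 199/200 ≈ 0.995000
step 2 [1y] swap r/2=163/19787: DF=(1 − 163/19787·(0.995000))/(1+163/19787) = 9837/10000 ≈ 0.983700
step 3 [1.5y] zero: DF = P = 2451/2500 ≈ 0.980400
step 4 [2y] swap r/2=136/13061: DF=(1 − 136/13061·(0.995000+0.983700+0.980400))/(1+136/13061) = 1199/1250 ≈ 0.959200
step 5 [2.5y] zero: DF = P = 1847/2000 ≈ 0.923500
step 6 [3y] swap r/2=597/28612: DF=(1 − 597/28612·(0.995000+0.983700+0.980400+0.959200+0.923500))/(1+597/28612) = 4403/5000 ≈ 0.880600
step 7 [3.5y] zero: DF = P = 8477/10000 ≈ 0.847700
step 8 [4y] swap r/2=1896/73805: DF=(1 − 1896/73805·(0.995000+0.983700+0.980400+0.959200+0.923500+0.880600+0.847700))/(1+1896/73805) = 1013/1250 ≈ 0.810400

1 1/2 199/200
2 1 9837/10000
3 3/2 2451/2500
4 2 1199/1250
5 5/2 1847/2000
6 3 4403/5000
7 7/2 8477/10000
8 4 1013/1250
s(2.5y) = (1/(1847/2000) − 1)/(5/2) = 306/9235 ≈ 3.3135%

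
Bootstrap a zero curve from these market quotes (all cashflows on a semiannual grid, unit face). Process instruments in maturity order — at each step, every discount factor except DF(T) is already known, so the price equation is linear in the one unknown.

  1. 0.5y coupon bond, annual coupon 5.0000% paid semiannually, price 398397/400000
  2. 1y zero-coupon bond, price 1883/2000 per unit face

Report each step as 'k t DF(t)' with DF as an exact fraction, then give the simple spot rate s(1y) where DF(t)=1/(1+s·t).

1 1/2 9717/10000
2 1 1883/2000
s(1y) = (1/(1883/2000) − 1)/(1) = 117/1883 ≈ 6.2135%

step 1 [0.5y] bond c/2=1/40: DF=(398397/400000 − 1/40·(0))/(1+1/40) = 9717/10000 ≈ 0.971700
step 2 [1y] zero: DF = P = 1883/2000 ≈ 0.941500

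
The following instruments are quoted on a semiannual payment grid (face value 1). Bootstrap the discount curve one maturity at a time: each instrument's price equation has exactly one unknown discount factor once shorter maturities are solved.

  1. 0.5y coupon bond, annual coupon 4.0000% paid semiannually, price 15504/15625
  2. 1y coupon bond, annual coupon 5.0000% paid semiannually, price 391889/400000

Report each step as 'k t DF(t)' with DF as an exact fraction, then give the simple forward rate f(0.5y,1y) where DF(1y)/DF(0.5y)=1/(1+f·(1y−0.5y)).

step 1 [0.5y] bond c/2=1/50: DF=(15504/15625 − 1/50·(0))/(1+1/50) = 608/625 ≈ 0.972800
step 2 [1y] bond c/2=1/40: DF=(391889/400000 − 1/40·(0.972800))/(1+1/40) = 9321/10000 ≈ 0.932100

1 1/2 608/625
2 1 9321/10000
f(0.5y,1y) = ((608/625)/(9321/10000) − 1)/(1/2) = 814/9321 ≈ 8.7330%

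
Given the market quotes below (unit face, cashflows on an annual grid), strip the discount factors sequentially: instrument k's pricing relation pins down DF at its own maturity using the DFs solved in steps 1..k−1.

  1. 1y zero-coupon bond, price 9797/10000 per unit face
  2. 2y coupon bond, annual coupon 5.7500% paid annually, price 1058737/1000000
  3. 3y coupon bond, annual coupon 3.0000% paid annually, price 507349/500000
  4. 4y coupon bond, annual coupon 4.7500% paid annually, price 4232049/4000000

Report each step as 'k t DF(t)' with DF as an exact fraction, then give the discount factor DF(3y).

step 1 [1y] zero: DF = P = 9797/10000 ≈ 0.979700
step 2 [2y] bond c/1=23/400: DF=(1058737/1000000 − 23/400·(0.979700))/(1+23/400) = 9479/10000 ≈ 0.947900
step 3 [3y] bond c/1=3/100: DF=(507349/500000 − 3/100·(0.979700+0.947900))/(1+3/100) = 929/1000 ≈ 0.929000
step 4 [4y] bond c/1=19/400: DF=(4232049/4000000 − 19/400·(0.979700+0.947900+0.929000))/(1+19/400) = 1761/2000 ≈ 0.880500

1 1 9797/10000
2 2 9479/10000
3 3 929/1000
4 4 1761/2000
DF(3y) = 929/1000 ≈ 0.929000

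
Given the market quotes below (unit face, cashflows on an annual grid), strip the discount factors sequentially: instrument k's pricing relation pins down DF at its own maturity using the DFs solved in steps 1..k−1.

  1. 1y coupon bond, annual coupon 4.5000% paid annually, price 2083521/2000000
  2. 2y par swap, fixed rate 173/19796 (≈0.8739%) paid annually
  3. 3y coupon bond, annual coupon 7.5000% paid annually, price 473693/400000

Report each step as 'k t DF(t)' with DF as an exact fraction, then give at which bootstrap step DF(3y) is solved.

step 1 [1y] bond c/1=9/200: DF=(2083521/2000000 − 9/200·(0))/(1+9/200) = 9969/10000 ≈ 0.996900
step 2 [2y] swap r/1=173/19796: DF=(1 − 173/19796·(0.996900))/(1+173/19796) = 9827/10000 ≈ 0.982700
step 3 [3y] bond c/1=3/40: DF=(473693/400000 − 3/40·(0.996900+0.982700))/(1+3/40) = 1927/2000 ≈ 0.963500

1 1 9969/10000
2 2 9827/10000
3 3 1927/2000
DF(3y) is solved at step 3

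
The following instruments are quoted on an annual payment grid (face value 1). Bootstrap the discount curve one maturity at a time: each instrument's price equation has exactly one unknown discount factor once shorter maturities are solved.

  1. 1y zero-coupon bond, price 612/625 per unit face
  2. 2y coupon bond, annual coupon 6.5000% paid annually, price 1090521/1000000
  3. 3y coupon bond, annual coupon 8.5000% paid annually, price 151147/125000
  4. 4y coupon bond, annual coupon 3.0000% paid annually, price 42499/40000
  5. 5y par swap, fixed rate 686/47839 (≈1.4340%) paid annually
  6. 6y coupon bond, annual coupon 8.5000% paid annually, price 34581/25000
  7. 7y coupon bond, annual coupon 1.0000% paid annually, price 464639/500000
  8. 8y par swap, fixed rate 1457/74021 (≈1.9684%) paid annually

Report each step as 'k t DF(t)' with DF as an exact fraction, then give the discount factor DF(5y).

step 1 [1y] zero: DF = P = 612/625 ≈ 0.979200
step 2 [2y] bond c/1=13/200: DF=(1090521/1000000 − 13/200·(0.979200))/(1+13/200) = 4821/5000 ≈ 0.964200
step 3 [3y] bond c/1=17/200: DF=(151147/125000 − 17/200·(0.979200+0.964200))/(1+17/200) = 4811/5000 ≈ 0.962200
step 4 [4y] bond c/1=3/100: DF=(42499/40000 − 3/100·(0.979200+0.964200+0.962200))/(1+3/100) = 9469/10000 ≈ 0.946900
step 5 [5y] swap r/1=686/47839: DF=(1 − 686/47839·(0.979200+0.964200+0.962200+0.946900))/(1+686/47839) = 4657/5000 ≈ 0.931400
step 6 [6y] bond c/1=17/200: DF=(34581/25000 − 17/200·(0.979200+0.964200+0.962200+0.946900+0.931400))/(1+17/200) = 9001/10000 ≈ 0.900100
step 7 [7y] bond c/1=1/100: DF=(464639/500000 − 1/100·(0.979200+0.964200+0.962200+0.946900+0.931400+0.900100))/(1+1/100) = 4319/5000 ≈ 0.863800
step 8 [8y] swap r/1=1457/74021: DF=(1 − 1457/74021·(0.979200+0.964200+0.962200+0.946900+0.931400+0.900100+0.863800))/(1+1457/74021) = 8543/10000 ≈ 0.854300

1 1 612/625
2 2 4821/5000
3 3 4811/5000
4 4 9469/10000
5 5 4657/5000
6 6 9001/10000
7 7 4319/5000
8 8 8543/10000
DF(5y) = 4657/5000 ≈ 0.931400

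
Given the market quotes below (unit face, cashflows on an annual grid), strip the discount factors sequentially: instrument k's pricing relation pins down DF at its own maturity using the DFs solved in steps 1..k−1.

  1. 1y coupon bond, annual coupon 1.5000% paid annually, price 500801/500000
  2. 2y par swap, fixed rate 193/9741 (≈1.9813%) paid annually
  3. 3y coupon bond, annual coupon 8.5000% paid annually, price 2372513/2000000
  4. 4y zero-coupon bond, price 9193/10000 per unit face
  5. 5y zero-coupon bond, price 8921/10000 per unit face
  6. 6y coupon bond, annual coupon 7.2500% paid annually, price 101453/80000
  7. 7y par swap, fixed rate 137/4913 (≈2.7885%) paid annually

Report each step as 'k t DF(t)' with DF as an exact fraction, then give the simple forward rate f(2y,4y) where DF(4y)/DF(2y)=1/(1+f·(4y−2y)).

1 1 2467/2500
2 2 4807/5000
3 3 9407/10000
4 4 9193/10000
5 5 8921/10000
6 6 8647/10000
7 7 8219/10000
f(2y,4y) = ((4807/5000)/(9193/10000) − 1)/(2) = 421/18386 ≈ 2.2898%

step 1 [1y] bond c/1=3/200: DF=(500801/500000 − 3/200·(0))/(1+3/200) = 2467/2500 ≈ 0.986800
step 2 [2y] swap r/1=193/9741: DF=(1 − 193/9741·(0.986800))/(1+193/9741) = 4807/5000 ≈ 0.961400
step 3 [3y] bond c/1=17/200: DF=(2372513/2000000 − 17/200·(0.986800+0.961400))/(1+17/200) = 9407/10000 ≈ 0.940700
step 4 [4y] zero: DF = P = 9193/10000 ≈ 0.919300
step 5 [5y] zero: DF = P = 8921/10000 ≈ 0.892100
step 6 [6y] bond c/1=29/400: DF=(101453/80000 − 29/400·(0.986800+0.961400+0.940700+0.919300+0.892100))/(1+29/400) = 8647/10000 ≈ 0.864700
step 7 [7y] swap r/1=137/4913: DF=(1 − 137/4913·(0.986800+0.961400+0.940700+0.919300+0.892100+0.864700))/(1+137/4913) = 8219/10000 ≈ 0.821900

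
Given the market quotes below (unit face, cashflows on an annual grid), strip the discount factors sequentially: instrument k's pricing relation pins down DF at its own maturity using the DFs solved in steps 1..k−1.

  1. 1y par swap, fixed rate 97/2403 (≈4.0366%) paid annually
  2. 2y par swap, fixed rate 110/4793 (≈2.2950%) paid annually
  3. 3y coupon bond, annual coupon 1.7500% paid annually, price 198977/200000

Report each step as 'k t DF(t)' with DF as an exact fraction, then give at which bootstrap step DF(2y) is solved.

1 1 2403/2500
2 2 239/250
3 3 1181/1250
DF(2y) is solved at step 2

step 1 [1y] swap r/1=97/2403: DF=(1 − 97/2403·(0))/(1+97/2403) = 2403/2500 ≈ 0.961200
step 2 [2y] swap r/1=110/4793: DF=(1 − 110/4793·(0.961200))/(1+110/4793) = 239/250 ≈ 0.956000
step 3 [3y] bond c/1=7/400: DF=(198977/200000 − 7/400·(0.961200+0.956000))/(1+7/400) = 1181/1250 ≈ 0.944800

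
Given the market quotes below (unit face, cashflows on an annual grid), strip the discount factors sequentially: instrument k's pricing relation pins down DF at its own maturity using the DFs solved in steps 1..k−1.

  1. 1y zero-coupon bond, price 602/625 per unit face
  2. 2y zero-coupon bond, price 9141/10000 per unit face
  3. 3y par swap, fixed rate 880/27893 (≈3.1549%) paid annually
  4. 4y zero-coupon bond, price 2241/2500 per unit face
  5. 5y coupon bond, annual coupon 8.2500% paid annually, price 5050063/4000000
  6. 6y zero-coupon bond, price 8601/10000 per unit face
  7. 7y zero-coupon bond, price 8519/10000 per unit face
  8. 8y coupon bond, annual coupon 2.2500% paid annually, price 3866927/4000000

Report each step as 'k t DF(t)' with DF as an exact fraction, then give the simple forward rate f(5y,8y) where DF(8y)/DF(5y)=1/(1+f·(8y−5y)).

step 1 [1y] zero: DF = P = 602/625 ≈ 0.963200
step 2 [2y] zero: DF = P = 9141/10000 ≈ 0.914100
step 3 [3y] swap r/1=880/27893: DF=(1 − 880/27893·(0.963200+0.914100))/(1+880/27893) = 114/125 ≈ 0.912000
step 4 [4y] zero: DF = P = 2241/2500 ≈ 0.896400
step 5 [5y] bond c/1=33/400: DF=(5050063/4000000 − 33/400·(0.963200+0.914100+0.912000+0.896400))/(1+33/400) = 4427/5000 ≈ 0.885400
step 6 [6y] zero: DF = P = 8601/10000 ≈ 0.860100
step 7 [7y] zero: DF = P = 8519/10000 ≈ 0.851900
step 8 [8y] bond c/1=9/400: DF=(3866927/4000000 − 9/400·(0.963200+0.914100+0.912000+0.896400+0.885400+0.860100+0.851900))/(1+9/400) = 1009/1250 ≈ 0.807200

1 1 602/625
2 2 9141/10000
3 3 114/125
4 4 2241/2500
5 5 4427/5000
6 6 8601/10000
7 7 8519/10000
8 8 1009/1250
f(5y,8y) = ((4427/5000)/(1009/1250) − 1)/(3) = 391/12108 ≈ 3.2293%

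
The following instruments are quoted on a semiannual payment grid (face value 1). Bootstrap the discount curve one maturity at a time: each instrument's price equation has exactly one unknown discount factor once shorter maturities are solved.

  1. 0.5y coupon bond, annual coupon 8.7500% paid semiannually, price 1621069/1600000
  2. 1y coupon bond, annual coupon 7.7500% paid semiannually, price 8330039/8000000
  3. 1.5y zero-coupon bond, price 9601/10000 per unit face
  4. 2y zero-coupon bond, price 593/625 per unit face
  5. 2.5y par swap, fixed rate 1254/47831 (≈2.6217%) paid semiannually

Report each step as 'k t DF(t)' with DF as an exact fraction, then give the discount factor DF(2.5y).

1 1/2 9707/10000
2 1 4831/5000
3 3/2 9601/10000
4 2 593/625
5 5/2 9373/10000
DF(2.5y) = 9373/10000 ≈ 0.937300

step 1 [0.5y] bond c/2=7/160: DF=(1621069/1600000 − 7/160·(0))/(1+7/160) = 9707/10000 ≈ 0.970700
step 2 [1y] bond c/2=31/800: DF=(8330039/8000000 − 31/800·(0.970700))/(1+31/800) = 4831/5000 ≈ 0.966200
step 3 [1.5y] zero: DF = P = 9601/10000 ≈ 0.960100
step 4 [2y] zero: DF = P = 593/625 ≈ 0.948800
step 5 [2.5y] swap r/2=627/47831: DF=(1 − 627/47831·(0.970700+0.966200+0.960100+0.948800))/(1+627/47831) = 9373/10000 ≈ 0.937300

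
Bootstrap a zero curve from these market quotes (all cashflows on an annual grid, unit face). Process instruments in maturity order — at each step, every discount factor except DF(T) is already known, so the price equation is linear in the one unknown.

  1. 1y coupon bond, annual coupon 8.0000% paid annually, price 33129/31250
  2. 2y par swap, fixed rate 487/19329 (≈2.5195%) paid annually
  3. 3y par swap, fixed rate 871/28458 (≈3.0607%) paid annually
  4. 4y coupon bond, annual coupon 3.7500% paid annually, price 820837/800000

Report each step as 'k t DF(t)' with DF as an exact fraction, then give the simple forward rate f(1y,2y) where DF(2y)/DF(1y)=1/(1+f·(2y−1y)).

1 1 1227/1250
2 2 9513/10000
3 3 9129/10000
4 4 8861/10000
f(1y,2y) = ((1227/1250)/(9513/10000) − 1)/(1) = 101/3171 ≈ 3.1851%

step 1 [1y] bond c/1=2/25: DF=(33129/31250 − 2/25·(0))/(1+2/25) = 1227/1250 ≈ 0.981600
step 2 [2y] swap r/1=487/19329: DF=(1 − 487/19329·(0.981600))/(1+487/19329) = 9513/10000 ≈ 0.951300
step 3 [3y] swap r/1=871/28458: DF=(1 − 871/28458·(0.981600+0.951300))/(1+871/28458) = 9129/10000 ≈ 0.912900
step 4 [4y] bond c/1=3/80: DF=(820837/800000 − 3/80·(0.981600+0.951300+0.912900))/(1+3/80) = 8861/10000 ≈ 0.886100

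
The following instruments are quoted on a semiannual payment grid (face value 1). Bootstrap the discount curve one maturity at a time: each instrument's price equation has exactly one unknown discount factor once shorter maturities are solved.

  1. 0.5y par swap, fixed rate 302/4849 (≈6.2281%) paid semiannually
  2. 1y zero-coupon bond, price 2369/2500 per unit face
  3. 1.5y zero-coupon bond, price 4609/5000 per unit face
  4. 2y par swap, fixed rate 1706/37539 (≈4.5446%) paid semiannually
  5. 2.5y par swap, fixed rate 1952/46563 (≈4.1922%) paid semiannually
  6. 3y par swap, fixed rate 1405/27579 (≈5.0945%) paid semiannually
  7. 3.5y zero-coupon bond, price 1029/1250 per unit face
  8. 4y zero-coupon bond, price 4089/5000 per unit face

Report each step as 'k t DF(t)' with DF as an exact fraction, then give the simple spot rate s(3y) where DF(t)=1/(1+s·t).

1 1/2 4849/5000
2 1 2369/2500
3 3/2 4609/5000
4 2 9147/10000
5 5/2 564/625
6 3 1719/2000
7 7/2 1029/1250
8 4 4089/5000
s(3y) = (1/(1719/2000) − 1)/(3) = 281/5157 ≈ 5.4489%

step 1 [0.5y] swap r/2=151/4849: DF=(1 − 151/4849·(0))/(1+151/4849) = 4849/5000 ≈ 0.969800
step 2 [1y] zero: DF = P = 2369/2500 ≈ 0.947600
step 3 [1.5y] zero: DF = P = 4609/5000 ≈ 0.921800
step 4 [2y] swap r/2=853/37539: DF=(1 − 853/37539·(0.969800+0.947600+0.921800))/(1+853/37539) = 9147/10000 ≈ 0.914700
step 5 [2.5y] swap r/2=976/46563: DF=(1 − 976/46563·(0.969800+0.947600+0.921800+0.914700))/(1+976/46563) = 564/625 ≈ 0.902400
step 6 [3y] swap r/2=1405/55158: DF=(1 − 1405/55158·(0.969800+0.947600+0.921800+0.914700+0.902400))/(1+1405/55158) = 1719/2000 ≈ 0.859500
step 7 [3.5y] zero: DF = P = 1029/1250 ≈ 0.823200
step 8 [4y] zero: DF = P = 4089/5000 ≈ 0.817800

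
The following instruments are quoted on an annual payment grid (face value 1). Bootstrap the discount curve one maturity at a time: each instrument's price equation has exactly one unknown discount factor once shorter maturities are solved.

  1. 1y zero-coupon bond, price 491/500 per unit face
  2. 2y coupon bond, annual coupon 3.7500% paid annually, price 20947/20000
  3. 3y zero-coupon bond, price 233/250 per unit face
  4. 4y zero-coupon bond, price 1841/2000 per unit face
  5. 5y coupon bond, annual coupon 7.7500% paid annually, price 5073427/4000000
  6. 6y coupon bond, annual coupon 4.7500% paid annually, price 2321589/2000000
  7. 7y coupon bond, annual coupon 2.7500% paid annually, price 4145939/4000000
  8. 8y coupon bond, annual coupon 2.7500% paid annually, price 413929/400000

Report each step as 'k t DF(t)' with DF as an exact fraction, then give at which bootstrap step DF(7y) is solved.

1 1 491/500
2 2 487/500
3 3 233/250
4 4 1841/2000
5 5 1129/1250
6 6 1789/2000
7 7 8587/10000
8 8 8341/10000
DF(7y) is solved at step 7

step 1 [1y] zero: DF = P = 491/500 ≈ 0.982000
step 2 [2y] bond c/1=3/80: DF=(20947/20000 − 3/80·(0.982000))/(1+3/80) = 487/500 ≈ 0.974000
step 3 [3y] zero: DF = P = 233/250 ≈ 0.932000
step 4 [4y] zero: DF = P = 1841/2000 ≈ 0.920500
step 5 [5y] bond c/1=31/400: DF=(5073427/4000000 − 31/400·(0.982000+0.974000+0.932000+0.920500))/(1+31/400) = 1129/1250 ≈ 0.903200
step 6 [6y] bond c/1=19/400: DF=(2321589/2000000 − 19/400·(0.982000+0.974000+0.932000+0.920500+0.903200))/(1+19/400) = 1789/2000 ≈ 0.894500
step 7 [7y] bond c/1=11/400: DF=(4145939/4000000 − 11/400·(0.982000+0.974000+0.932000+0.920500+0.903200+0.894500))/(1+11/400) = 8587/10000 ≈ 0.858700
step 8 [8y] bond c/1=11/400: DF=(413929/400000 − 11/400·(0.982000+0.974000+0.932000+0.920500+0.903200+0.894500+0.858700))/(1+11/400) = 8341/10000 ≈ 0.834100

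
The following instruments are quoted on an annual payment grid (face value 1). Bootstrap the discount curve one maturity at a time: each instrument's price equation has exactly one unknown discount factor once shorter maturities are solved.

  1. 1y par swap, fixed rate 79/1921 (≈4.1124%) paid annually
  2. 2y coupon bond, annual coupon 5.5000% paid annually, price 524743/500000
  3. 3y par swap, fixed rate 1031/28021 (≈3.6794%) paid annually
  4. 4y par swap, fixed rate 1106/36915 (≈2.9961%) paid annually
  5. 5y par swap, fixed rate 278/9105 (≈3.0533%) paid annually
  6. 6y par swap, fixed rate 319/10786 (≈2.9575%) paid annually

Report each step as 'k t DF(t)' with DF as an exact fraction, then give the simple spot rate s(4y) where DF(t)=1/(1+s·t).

1 1 1921/2000
2 2 9447/10000
3 3 8969/10000
4 4 4447/5000
5 5 861/1000
6 6 1681/2000
s(4y) = (1/(4447/5000) − 1)/(4) = 553/17788 ≈ 3.1088%

step 1 [1y] swap r/1=79/1921: DF=(1 − 79/1921·(0))/(1+79/1921) = 1921/2000 ≈ 0.960500
step 2 [2y] bond c/1=11/200: DF=(524743/500000 − 11/200·(0.960500))/(1+11/200) = 9447/10000 ≈ 0.944700
step 3 [3y] swap r/1=1031/28021: DF=(1 − 1031/28021·(0.960500+0.944700))/(1+1031/28021) = 8969/10000 ≈ 0.896900
step 4 [4y] swap r/1=1106/36915: DF=(1 − 1106/36915·(0.960500+0.944700+0.896900))/(1+1106/36915) = 4447/5000 ≈ 0.889400
step 5 [5y] swap r/1=278/9105: DF=(1 − 278/9105·(0.960500+0.944700+0.896900+0.889400))/(1+278/9105) = 861/1000 ≈ 0.861000
step 6 [6y] swap r/1=319/10786: DF=(1 − 319/10786·(0.960500+0.944700+0.896900+0.889400+0.861000))/(1+319/10786) = 1681/2000 ≈ 0.840500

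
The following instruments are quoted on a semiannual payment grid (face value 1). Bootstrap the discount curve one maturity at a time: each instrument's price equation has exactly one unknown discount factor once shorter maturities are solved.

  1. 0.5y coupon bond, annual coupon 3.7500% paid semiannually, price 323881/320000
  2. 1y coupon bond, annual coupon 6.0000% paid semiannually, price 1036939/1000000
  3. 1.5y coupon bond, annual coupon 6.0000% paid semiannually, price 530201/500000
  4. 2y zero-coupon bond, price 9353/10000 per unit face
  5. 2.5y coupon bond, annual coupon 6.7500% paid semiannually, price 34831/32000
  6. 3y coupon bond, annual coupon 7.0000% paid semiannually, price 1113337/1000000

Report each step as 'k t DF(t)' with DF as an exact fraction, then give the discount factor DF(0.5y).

1 1/2 1987/2000
2 1 4889/5000
3 3/2 9721/10000
4 2 9353/10000
5 5/2 9263/10000
6 3 2283/2500
DF(0.5y) = 1987/2000 ≈ 0.993500

step 1 [0.5y] bond c/2=3/160: DF=(323881/320000 − 3/160·(0))/(1+3/160) = 1987/2000 ≈ 0.993500
step 2 [1y] bond c/2=3/100: DF=(1036939/1000000 − 3/100·(0.993500))/(1+3/100) = 4889/5000 ≈ 0.977800
step 3 [1.5y] bond c/2=3/100: DF=(530201/500000 − 3/100·(0.993500+0.977800))/(1+3/100) = 9721/10000 ≈ 0.972100
step 4 [2y] zero: DF = P = 9353/10000 ≈ 0.935300
step 5 [2.5y] bond c/2=27/800: DF=(34831/32000 − 27/800·(0.993500+0.977800+0.972100+0.935300))/(1+27/800) = 9263/10000 ≈ 0.926300
step 6 [3y] bond c/2=7/200: DF=(1113337/1000000 − 7/200·(0.993500+0.977800+0.972100+0.935300+0.926300))/(1+7/200) = 2283/2500 ≈ 0.913200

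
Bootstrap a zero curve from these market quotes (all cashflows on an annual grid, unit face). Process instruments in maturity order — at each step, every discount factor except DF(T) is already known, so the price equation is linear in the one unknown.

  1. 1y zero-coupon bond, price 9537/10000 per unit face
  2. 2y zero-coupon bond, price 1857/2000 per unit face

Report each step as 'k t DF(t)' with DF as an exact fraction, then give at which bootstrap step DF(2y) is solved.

step 1 [1y] zero: DF = P = 9537/10000 ≈ 0.953700
step 2 [2y] zero: DF = P = 1857/2000 ≈ 0.928500

1 1 9537/10000
2 2 1857/2000
DF(2y) is solved at step 2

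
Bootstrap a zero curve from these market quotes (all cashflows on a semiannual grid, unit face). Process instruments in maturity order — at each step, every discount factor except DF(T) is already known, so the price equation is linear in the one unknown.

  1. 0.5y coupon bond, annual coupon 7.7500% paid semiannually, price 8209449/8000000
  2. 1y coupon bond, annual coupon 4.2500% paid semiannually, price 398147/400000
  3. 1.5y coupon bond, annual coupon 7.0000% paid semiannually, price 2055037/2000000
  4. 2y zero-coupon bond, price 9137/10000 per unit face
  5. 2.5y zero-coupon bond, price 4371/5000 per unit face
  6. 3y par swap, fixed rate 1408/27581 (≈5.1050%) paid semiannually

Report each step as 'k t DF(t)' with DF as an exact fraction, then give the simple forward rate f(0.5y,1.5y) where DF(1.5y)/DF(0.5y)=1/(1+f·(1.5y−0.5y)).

step 1 [0.5y] bond c/2=31/800: DF=(8209449/8000000 − 31/800·(0))/(1+31/800) = 9879/10000 ≈ 0.987900
step 2 [1y] bond c/2=17/800: DF=(398147/400000 − 17/800·(0.987900))/(1+17/800) = 9541/10000 ≈ 0.954100
step 3 [1.5y] bond c/2=7/200: DF=(2055037/2000000 − 7/200·(0.987900+0.954100))/(1+7/200) = 9271/10000 ≈ 0.927100
step 4 [2y] zero: DF = P = 9137/10000 ≈ 0.913700
step 5 [2.5y] zero: DF = P = 4371/5000 ≈ 0.874200
step 6 [3y] swap r/2=704/27581: DF=(1 − 704/27581·(0.987900+0.954100+0.927100+0.913700+0.874200))/(1+704/27581) = 537/625 ≈ 0.859200

1 1/2 9879/10000
2 1 9541/10000
3 3/2 9271/10000
4 2 9137/10000
5 5/2 4371/5000
6 3 537/625
f(0.5y,1.5y) = ((9879/10000)/(9271/10000) − 1)/(1) = 608/9271 ≈ 6.5581%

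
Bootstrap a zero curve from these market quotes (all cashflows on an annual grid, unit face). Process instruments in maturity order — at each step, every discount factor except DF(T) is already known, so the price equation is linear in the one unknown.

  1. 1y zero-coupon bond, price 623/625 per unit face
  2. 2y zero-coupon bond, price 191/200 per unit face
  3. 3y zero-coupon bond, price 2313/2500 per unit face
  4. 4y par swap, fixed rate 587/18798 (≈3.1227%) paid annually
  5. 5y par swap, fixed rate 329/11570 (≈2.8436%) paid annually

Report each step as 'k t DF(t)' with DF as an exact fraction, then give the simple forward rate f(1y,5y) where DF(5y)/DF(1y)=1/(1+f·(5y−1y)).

step 1 [1y] zero: DF = P = 623/625 ≈ 0.996800
step 2 [2y] zero: DF = P = 191/200 ≈ 0.955000
step 3 [3y] zero: DF = P = 2313/2500 ≈ 0.925200
step 4 [4y] swap r/1=587/18798: DF=(1 − 587/18798·(0.996800+0.955000+0.925200))/(1+587/18798) = 4413/5000 ≈ 0.882600
step 5 [5y] swap r/1=329/11570: DF=(1 − 329/11570·(0.996800+0.955000+0.925200+0.882600))/(1+329/11570) = 2171/2500 ≈ 0.868400

1 1 623/625
2 2 191/200
3 3 2313/2500
4 4 4413/5000
5 5 2171/2500
f(1y,5y) = ((623/625)/(2171/2500) − 1)/(4) = 321/8684 ≈ 3.6965%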